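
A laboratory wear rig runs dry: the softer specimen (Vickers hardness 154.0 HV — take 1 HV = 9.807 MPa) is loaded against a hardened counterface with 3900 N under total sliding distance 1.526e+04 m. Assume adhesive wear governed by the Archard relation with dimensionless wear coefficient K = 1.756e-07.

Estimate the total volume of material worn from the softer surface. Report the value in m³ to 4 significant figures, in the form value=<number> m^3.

value=6.920e-09 m^3

Intermediates are shown rounded; every step carries full float precision. Rounded once at the end: 4 significant figures.
Convert: Hardness H = 154.0 HV × 9.807 MPa/HV = 1510 MPa = 1.510e+09 Pa.
Expressed in SI base units: W = 3900 N, H = 1.510e+09 Pa, K = 1.756e-07.
Archard relation: V = K·W·L/H = 1.756e-07 · 3900 · 1.526e+04 / 1.510e+09 = 6.920e-09 m³.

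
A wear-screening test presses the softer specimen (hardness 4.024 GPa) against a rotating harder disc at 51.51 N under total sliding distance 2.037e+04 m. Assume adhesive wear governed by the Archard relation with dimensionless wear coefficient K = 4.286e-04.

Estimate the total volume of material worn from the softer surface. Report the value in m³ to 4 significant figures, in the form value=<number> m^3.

The computation runs at full float precision — intermediates appear rounded, and a single final rounding, at 4 significant digits.
Hardness H = 4.024 GPa = 4.024e+09 Pa.
Collected in SI base units: W = 51.51 N, H = 4.024e+09 Pa, K = 4.286e-04.
Volume removed: V = K·W·L/H = 4.286e-04 · 51.51 · 2.037e+04 / 4.024e+09 = 1.118e-07 m³.

value=1.118e-07 m^3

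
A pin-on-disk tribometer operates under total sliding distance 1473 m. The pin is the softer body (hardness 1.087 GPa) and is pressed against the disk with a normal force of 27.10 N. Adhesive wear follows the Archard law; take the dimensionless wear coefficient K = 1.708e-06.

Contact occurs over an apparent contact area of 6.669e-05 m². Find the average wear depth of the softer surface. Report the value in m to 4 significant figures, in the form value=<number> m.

Intermediate values are printed rounded, and the computation carries exact precision. Rounded once at the end, at 4 significant figures.
Hardness H = 1.087 GPa = 1.087e+09 Pa.
Restated in SI base units: W = 27.10 N, H = 1.087e+09 Pa, K = 1.708e-06.
Volume removed: V = K·W·L/H = 1.708e-06 · 27.10 · 1473 / 1.087e+09 = 6.272e-11 m³.
Mean wear depth h = V/A = 6.272e-11 / 6.669e-05 = 9.405e-07 m.

value=9.405e-07 m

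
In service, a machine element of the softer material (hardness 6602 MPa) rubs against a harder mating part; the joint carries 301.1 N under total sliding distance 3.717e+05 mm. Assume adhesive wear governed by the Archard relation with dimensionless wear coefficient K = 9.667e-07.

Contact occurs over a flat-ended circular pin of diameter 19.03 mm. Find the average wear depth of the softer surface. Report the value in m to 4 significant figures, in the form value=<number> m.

value=5.762e-08 m

Intermediate values appear rounded — the algebra runs at full float precision. Rounded once at the end: four significant figures.
Total distance L = 3.717e+05 mm = 371.7 m.
Hardness H = 6602 MPa = 6.602e+09 Pa.
Pin diameter d = 19.03 mm = 0.01903 m. Contact area A = π·d²/4 = π·(0.01903 m)²/4 = 2.844e-04 m².
As SI base values: W = 301.1 N, H = 6.602e+09 Pa, K = 9.667e-07.
Worn volume V = K·W·L/H = 9.667e-07 · 301.1 · 371.7 / 6.602e+09 = 1.639e-11 m³.
Mean wear depth h = V/A = 1.639e-11 / 2.844e-04 = 5.762e-08 m.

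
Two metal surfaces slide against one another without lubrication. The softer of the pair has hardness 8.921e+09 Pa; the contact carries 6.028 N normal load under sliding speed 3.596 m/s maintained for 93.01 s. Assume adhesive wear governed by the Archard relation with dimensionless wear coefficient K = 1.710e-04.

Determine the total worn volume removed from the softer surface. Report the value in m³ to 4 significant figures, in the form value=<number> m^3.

value=3.865e-11 m^3

The computation runs at full float precision, and intermediates are displayed rounded. Rounded just once: four significant figures.
Total distance L = v·t = 3.596 m/s × 93.01 s = 334.5 m.
In SI base units, W = 6.028 N, H = 8.921e+09 Pa, K = 1.710e-04.
Apply Archard: V = K·W·L/H = 1.710e-04 · 6.028 · 334.5 / 8.921e+09 = 3.865e-11 m³.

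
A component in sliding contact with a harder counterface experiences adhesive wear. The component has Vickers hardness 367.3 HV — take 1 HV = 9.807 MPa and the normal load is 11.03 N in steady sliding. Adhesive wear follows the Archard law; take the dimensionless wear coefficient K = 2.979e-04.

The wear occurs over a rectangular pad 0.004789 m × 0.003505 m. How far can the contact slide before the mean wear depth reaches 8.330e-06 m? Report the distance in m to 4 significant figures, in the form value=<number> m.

value=153.3 m

The algebra runs at full float precision; intermediates are printed rounded; one final rounding, at 4 significant digits.
Convert: Hardness H = 367.3 HV × 9.807 MPa/HV = 3602 MPa = 3.602e+09 Pa.
Convert: Contact area A = 0.004789 m × 0.003505 m = 1.679e-05 m².
Expressed in SI base units: W = 11.03 N, H = 3.602e+09 Pa, K = 2.979e-04.
Volume at the limit: V_lim = h_lim·A = 8.330e-06 · 1.679e-05 = 1.398e-10 m³.
Thus life L = V_lim·H/(K·W) = 1.398e-10 · 3.602e+09 / (2.979e-04 · 11.03) = 153.3 m.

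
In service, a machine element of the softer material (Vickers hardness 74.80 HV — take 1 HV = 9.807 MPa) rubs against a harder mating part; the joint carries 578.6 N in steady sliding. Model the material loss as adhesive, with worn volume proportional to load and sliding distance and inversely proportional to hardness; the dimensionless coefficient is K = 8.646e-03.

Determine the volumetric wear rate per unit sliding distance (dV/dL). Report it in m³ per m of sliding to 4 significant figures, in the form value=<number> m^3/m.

Intermediate values are printed rounded, and the computation holds full float precision, and one final rounding to four significant digits.
Hardness H = 74.80 HV × 9.807 MPa/HV = 733.6 MPa = 7.336e+08 Pa.
Restated in SI base units: W = 578.6 N, H = 7.336e+08 Pa, K = 8.646e-03.
Volumetric rate dV/dL = K·W/H: 8.646e-03 · 578.6 / 7.336e+08 = 6.820e-09 m³/m.

value=6.820e-09 m^3/m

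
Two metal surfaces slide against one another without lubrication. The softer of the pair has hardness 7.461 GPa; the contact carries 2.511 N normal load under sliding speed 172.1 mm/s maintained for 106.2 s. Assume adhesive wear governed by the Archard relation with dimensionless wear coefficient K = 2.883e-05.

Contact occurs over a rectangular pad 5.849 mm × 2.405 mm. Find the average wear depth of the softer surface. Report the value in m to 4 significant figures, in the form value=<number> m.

value=1.261e-08 m

All arithmetic maintains full float precision. Intermediate values are printed rounded — rounded just once: four significant figures.
Convert: Sliding speed v = 172.1 mm/s = 0.1721 m/s. Distance L = v·t = 0.1721 m/s × 106.2 s = 18.28 m.
Convert: Hardness H = 7.461 GPa = 7.461e+09 Pa.
Convert: Pad sides 5.849 mm × 2.405 mm = 0.005849 m × 0.002405 m. Contact area A = 0.005849 m × 0.002405 m = 1.407e-05 m².
Collected in SI base units: W = 2.511 N, H = 7.461e+09 Pa, K = 2.883e-05.
Apply Archard: V = K·W·L/H = 2.883e-05 · 2.511 · 18.28 / 7.461e+09 = 1.773e-13 m³.
Depth h = V/A = 1.773e-13 / 1.407e-05 = 1.261e-08 m.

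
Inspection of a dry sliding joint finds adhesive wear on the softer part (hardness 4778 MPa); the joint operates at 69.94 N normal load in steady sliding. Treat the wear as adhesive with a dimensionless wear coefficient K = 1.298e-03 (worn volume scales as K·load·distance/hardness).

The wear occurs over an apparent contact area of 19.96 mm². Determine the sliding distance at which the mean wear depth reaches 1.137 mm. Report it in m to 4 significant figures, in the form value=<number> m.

Quoted intermediates are rounded, and the algebra holds full float precision. Rounded just once to four significant digits.
Convert: Hardness H = 4778 MPa = 4.778e+09 Pa.
Convert: Contact area A = 19.96 mm² = 1.996e-05 m².
Convert: Depth limit h_lim = 1.137 mm = 0.001137 m.
Working in SI base units: W = 69.94 N, H = 4.778e+09 Pa, K = 1.298e-03.
Limit volume V_lim = h_lim·A = 0.001137 · 1.996e-05 = 2.269e-08 m³.
So the life L = V_lim·H/(K·W) = 2.269e-08 · 4.778e+09 / (1.298e-03 · 69.94) = 1194 m.

value=1194 m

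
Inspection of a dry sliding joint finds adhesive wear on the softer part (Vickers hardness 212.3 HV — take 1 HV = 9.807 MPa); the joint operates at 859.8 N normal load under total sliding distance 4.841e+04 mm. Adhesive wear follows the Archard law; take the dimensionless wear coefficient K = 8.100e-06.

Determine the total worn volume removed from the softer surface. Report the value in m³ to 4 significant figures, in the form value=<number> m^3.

All working math maintains exact precision, and printed values are rounded. Rounded once at the end: four significant digits.
Path length L = 4.841e+04 mm = 48.41 m.
Hardness H = 212.3 HV × 9.807 MPa/HV = 2082 MPa = 2.082e+09 Pa.
In SI base units, W = 859.8 N, H = 2.082e+09 Pa, K = 8.100e-06.
The Archard volume V = K·W·L/H = 8.100e-06 · 859.8 · 48.41 / 2.082e+09 = 1.619e-10 m³.

value=1.619e-10 m^3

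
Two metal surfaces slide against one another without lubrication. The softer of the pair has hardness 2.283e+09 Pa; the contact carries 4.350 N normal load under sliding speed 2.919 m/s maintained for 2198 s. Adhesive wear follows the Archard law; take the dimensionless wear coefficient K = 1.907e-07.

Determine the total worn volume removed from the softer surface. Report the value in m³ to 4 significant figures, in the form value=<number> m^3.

The intermediates appear rounded, and all working math carries full float precision. Rounded just once: four significant figures.
Convert: Path length L = v·t = 2.919 m/s × 2198 s = 6416 m.
In SI base units: W = 4.350 N, H = 2.283e+09 Pa, K = 1.907e-07.
Archard relation: V = K·W·L/H = 1.907e-07 · 4.350 · 6416 / 2.283e+09 = 2.331e-12 m³.

value=2.331e-12 m^3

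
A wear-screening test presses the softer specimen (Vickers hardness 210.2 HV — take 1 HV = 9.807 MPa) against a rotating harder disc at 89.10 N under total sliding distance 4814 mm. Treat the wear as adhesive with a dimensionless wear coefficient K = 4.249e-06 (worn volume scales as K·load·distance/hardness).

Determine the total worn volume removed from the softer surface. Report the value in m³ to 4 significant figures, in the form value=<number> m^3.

Every step holds full precision — intermediates appear rounded. Rounded just once: 4 significant digits.
Distance L = 4814 mm = 4.814 m.
Hardness H = 210.2 HV × 9.807 MPa/HV = 2061 MPa = 2.061e+09 Pa.
Working in SI base units: W = 89.10 N, H = 2.061e+09 Pa, K = 4.249e-06.
The Archard volume V = K·W·L/H = 4.249e-06 · 89.10 · 4.814 / 2.061e+09 = 8.841e-13 m³.

value=8.841e-13 m^3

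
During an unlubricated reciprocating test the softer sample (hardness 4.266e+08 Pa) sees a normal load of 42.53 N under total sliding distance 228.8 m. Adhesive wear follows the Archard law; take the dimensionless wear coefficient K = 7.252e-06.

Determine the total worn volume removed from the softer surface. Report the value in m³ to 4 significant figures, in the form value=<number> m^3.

The computation holds exact precision — the intermediates are shown rounded, and one last rounding to four significant figures.
In SI base units, W = 42.53 N, H = 4.266e+08 Pa, K = 7.252e-06.
Apply Archard: V = K·W·L/H = 7.252e-06 · 42.53 · 228.8 / 4.266e+08 = 1.654e-10 m³.

value=1.654e-10 m^3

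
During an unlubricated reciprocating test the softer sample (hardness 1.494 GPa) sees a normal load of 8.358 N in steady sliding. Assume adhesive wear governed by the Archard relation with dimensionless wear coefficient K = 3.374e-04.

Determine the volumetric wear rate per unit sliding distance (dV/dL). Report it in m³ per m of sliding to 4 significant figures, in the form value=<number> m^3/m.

Intermediate values are displayed rounded; the computation carries full float precision; a single final rounding: 4 significant figures.
Convert: Hardness H = 1.494 GPa = 1.494e+09 Pa.
SI base units throughout: W = 8.358 N, H = 1.494e+09 Pa, K = 3.374e-04.
Sliding wear rate dV/dL = K·W/H — distance-free: 3.374e-04 · 8.358 / 1.494e+09 = 1.888e-12 m³/m.

value=1.888e-12 m^3/m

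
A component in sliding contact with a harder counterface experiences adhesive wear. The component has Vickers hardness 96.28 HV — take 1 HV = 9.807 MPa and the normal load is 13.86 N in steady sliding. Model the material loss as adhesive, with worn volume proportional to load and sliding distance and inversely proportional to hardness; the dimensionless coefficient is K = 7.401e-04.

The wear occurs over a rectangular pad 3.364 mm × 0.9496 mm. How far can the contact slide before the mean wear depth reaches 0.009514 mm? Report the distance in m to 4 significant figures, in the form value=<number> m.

value=2.798 m

Every step keeps exact precision, and intermediates are printed rounded. Rounded just once: 4 significant figures.
Convert: Hardness H = 96.28 HV × 9.807 MPa/HV = 944.2 MPa = 9.442e+08 Pa.
Convert: Pad sides 3.364 mm × 0.9496 mm = 3.364e-03 m × 9.496e-04 m. Contact area A = 3.364e-03 m × 9.496e-04 m = 3.194e-06 m².
Convert: Depth limit h_lim = 0.009514 mm = 9.514e-06 m.
In SI base units: W = 13.86 N, H = 9.442e+08 Pa, K = 7.401e-04.
Limit volume V_lim = h_lim·A = 9.514e-06 · 3.194e-06 = 3.039e-11 m³.
Thus life L = V_lim·H/(K·W) = 3.039e-11 · 9.442e+08 / (7.401e-04 · 13.86) = 2.798 m.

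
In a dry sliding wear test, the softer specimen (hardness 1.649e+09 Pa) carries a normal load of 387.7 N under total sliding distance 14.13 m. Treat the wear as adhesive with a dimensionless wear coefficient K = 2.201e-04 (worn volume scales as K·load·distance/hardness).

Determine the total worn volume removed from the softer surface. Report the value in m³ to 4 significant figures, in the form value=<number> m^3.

value=7.312e-10 m^3

Every step holds exact precision. Intermediates are displayed rounded. Rounded just once to four significant digits.
Restated in SI base units: W = 387.7 N, H = 1.649e+09 Pa, K = 2.201e-04.
Archard relation: V = K·W·L/H = 2.201e-04 · 387.7 · 14.13 / 1.649e+09 = 7.312e-10 m³.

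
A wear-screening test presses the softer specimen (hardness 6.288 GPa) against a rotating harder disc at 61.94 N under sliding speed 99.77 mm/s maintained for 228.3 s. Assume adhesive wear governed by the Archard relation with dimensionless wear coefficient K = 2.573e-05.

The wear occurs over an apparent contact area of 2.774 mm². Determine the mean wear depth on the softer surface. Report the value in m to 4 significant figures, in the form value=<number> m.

value=2.081e-06 m

The intermediates appear rounded; every step keeps exact precision, and a single final rounding: 4 significant digits.
Sliding speed v = 99.77 mm/s = 0.09977 m/s. Distance L = v·t = 0.09977 m/s × 228.3 s = 22.78 m.
Hardness H = 6.288 GPa = 6.288e+09 Pa.
Contact area A = 2.774 mm² = 2.774e-06 m².
Expressed in SI base units: W = 61.94 N, H = 6.288e+09 Pa, K = 2.573e-05.
Volume removed: V = K·W·L/H = 2.573e-05 · 61.94 · 22.78 / 6.288e+09 = 5.773e-12 m³.
Depth h = V/A = 5.773e-12 / 2.774e-06 = 2.081e-06 m.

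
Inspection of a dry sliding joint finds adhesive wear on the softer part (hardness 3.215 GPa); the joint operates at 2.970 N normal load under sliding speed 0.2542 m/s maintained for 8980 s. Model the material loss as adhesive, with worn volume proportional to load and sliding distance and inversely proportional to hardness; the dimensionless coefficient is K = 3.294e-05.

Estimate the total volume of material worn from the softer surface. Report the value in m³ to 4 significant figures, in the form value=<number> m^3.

Intermediate values are displayed rounded. Each operation carries full float precision, and a lone final rounding: 4 significant figures.
Convert: Distance L = v·t = 0.2542 m/s × 8980 s = 2283 m.
Convert: Hardness H = 3.215 GPa = 3.215e+09 Pa.
In SI base units, W = 2.970 N, H = 3.215e+09 Pa, K = 3.294e-05.
Archard relation: V = K·W·L/H = 3.294e-05 · 2.970 · 2283 / 3.215e+09 = 6.946e-11 m³.

value=6.946e-11 m^3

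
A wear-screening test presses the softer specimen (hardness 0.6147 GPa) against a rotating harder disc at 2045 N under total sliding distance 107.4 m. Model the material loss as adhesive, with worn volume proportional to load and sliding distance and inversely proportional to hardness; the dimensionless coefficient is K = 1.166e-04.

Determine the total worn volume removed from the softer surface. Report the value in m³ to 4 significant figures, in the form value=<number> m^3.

value=4.166e-08 m^3

Intermediate values are displayed rounded — the computation maintains exact precision. Rounded once at the end to four significant digits.
Convert: Hardness H = 0.6147 GPa = 6.147e+08 Pa.
Expressed in SI base units: W = 2045 N, H = 6.147e+08 Pa, K = 1.166e-04.
Worn volume V = K·W·L/H = 1.166e-04 · 2045 · 107.4 / 6.147e+08 = 4.166e-08 m³.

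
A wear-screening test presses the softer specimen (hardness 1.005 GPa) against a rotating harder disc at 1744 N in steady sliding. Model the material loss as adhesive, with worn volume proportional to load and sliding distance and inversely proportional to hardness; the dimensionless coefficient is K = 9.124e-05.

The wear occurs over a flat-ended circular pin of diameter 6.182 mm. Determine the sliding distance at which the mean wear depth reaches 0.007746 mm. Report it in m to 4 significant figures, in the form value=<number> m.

All working math holds exact precision. Intermediates are displayed rounded — one final rounding, at four significant digits.
Convert: Hardness H = 1.005 GPa = 1.005e+09 Pa.
Convert: Pin diameter d = 6.182 mm = 0.006182 m. Contact area A = π·d²/4 = π·(0.006182 m)²/4 = 3.002e-05 m².
Convert: Depth limit h_lim = 0.007746 mm = 7.746e-06 m.
Restated in SI base units: W = 1744 N, H = 1.005e+09 Pa, K = 9.124e-05.
Volume at the limit: V_lim = h_lim·A = 7.746e-06 · 3.002e-05 = 2.325e-10 m³.
Life L = V_lim·H/(K·W) = 2.325e-10 · 1.005e+09 / (9.124e-05 · 1744) = 1.468 m.

value=1.468 m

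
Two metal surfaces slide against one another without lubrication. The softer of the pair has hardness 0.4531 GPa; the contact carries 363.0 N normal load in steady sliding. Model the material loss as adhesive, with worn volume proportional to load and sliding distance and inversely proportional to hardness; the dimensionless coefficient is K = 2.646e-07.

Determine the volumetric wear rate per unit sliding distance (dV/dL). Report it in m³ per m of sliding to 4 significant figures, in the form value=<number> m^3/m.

All arithmetic runs at full float precision. Quoted intermediates are rounded, and one final rounding, at four significant digits.
Convert: Hardness H = 0.4531 GPa = 4.531e+08 Pa.
Expressed in SI base units: W = 363.0 N, H = 4.531e+08 Pa, K = 2.646e-07.
The wear rate dV/dL = K·W/H — distance-free: 2.646e-07 · 363.0 / 4.531e+08 = 2.120e-13 m³/m.

value=2.120e-13 m^3/m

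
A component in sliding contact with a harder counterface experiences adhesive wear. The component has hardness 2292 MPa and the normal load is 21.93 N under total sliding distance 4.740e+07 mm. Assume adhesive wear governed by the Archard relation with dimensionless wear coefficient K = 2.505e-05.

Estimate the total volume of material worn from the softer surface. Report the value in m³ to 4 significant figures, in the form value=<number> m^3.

All working math keeps full float precision; intermediates are shown rounded. Rounded just once: four significant digits.
Distance covered L = 4.740e+07 mm = 4.740e+04 m.
Hardness H = 2292 MPa = 2.292e+09 Pa.
Collected in SI base units: W = 21.93 N, H = 2.292e+09 Pa, K = 2.505e-05.
Archard relation: V = K·W·L/H = 2.505e-05 · 21.93 · 4.740e+04 / 2.292e+09 = 1.136e-08 m³.

value=1.136e-08 m^3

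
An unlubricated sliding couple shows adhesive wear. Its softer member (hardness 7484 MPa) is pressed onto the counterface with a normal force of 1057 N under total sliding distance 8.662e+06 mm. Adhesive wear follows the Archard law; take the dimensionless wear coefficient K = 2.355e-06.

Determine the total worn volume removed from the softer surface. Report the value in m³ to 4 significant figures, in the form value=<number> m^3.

Every step maintains full float precision — intermediates are shown rounded. Rounded just once, at 4 significant digits.
Convert: Distance covered L = 8.662e+06 mm = 8662 m.
Convert: Hardness H = 7484 MPa = 7.484e+09 Pa.
Restated in SI base units: W = 1057 N, H = 7.484e+09 Pa, K = 2.355e-06.
Volume removed: V = K·W·L/H = 2.355e-06 · 1057 · 8662 / 7.484e+09 = 2.881e-09 m³.

value=2.881e-09 m^3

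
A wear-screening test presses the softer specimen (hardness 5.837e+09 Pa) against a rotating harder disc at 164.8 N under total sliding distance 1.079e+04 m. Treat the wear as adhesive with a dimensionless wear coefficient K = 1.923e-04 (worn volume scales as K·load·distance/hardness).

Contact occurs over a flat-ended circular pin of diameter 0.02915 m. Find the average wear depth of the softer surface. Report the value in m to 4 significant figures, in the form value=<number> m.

value=8.778e-05 m

The algebra maintains full precision. The intermediates are shown rounded; rounded once at the end to 4 significant figures.
Convert: Contact area A = π·d²/4 = π·(0.02915 m)²/4 = 6.674e-04 m².
As SI base values: W = 164.8 N, H = 5.837e+09 Pa, K = 1.923e-04.
Volume removed: V = K·W·L/H = 1.923e-04 · 164.8 · 1.079e+04 / 5.837e+09 = 5.858e-08 m³.
Average depth h = V/A = 5.858e-08 / 6.674e-04 = 8.778e-05 m.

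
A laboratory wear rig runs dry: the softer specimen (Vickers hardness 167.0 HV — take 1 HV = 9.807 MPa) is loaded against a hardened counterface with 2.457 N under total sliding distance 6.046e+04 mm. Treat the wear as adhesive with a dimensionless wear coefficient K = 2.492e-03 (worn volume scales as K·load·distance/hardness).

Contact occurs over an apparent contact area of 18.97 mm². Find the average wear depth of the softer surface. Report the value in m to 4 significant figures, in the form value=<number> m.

Intermediates appear rounded, and the algebra maintains full precision — one last rounding: 4 significant digits.
Convert: The distance L = 6.046e+04 mm = 60.46 m.
Convert: Hardness H = 167.0 HV × 9.807 MPa/HV = 1638 MPa = 1.638e+09 Pa.
Convert: Contact area A = 18.97 mm² = 1.897e-05 m².
Restated in SI base units: W = 2.457 N, H = 1.638e+09 Pa, K = 2.492e-03.
Archard relation: V = K·W·L/H = 2.492e-03 · 2.457 · 60.46 / 1.638e+09 = 2.260e-10 m³.
Mean depth h = V/A = 2.260e-10 / 1.897e-05 = 1.192e-05 m.

value=1.192e-05 m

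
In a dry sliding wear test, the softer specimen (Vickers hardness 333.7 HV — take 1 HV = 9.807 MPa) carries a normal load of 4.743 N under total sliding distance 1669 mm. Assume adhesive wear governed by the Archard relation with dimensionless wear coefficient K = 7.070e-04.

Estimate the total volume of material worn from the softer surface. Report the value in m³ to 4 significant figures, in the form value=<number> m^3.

Shown intermediates are rounded; the computation holds full float precision — rounded just once to four significant figures.
Total distance L = 1669 mm = 1.669 m.
Hardness H = 333.7 HV × 9.807 MPa/HV = 3273 MPa = 3.273e+09 Pa.
Expressed in SI base units: W = 4.743 N, H = 3.273e+09 Pa, K = 7.070e-04.
The Archard volume V = K·W·L/H = 7.070e-04 · 4.743 · 1.669 / 3.273e+09 = 1.710e-12 m³.

value=1.710e-12 m^3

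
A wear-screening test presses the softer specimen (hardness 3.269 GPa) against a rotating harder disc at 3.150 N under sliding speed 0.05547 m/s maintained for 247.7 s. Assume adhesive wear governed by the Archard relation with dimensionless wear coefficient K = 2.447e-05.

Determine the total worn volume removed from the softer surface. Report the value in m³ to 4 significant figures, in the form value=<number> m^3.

Intermediates appear rounded, and all arithmetic runs at full precision; one last rounding, at 4 significant figures.
Convert: Path length L = v·t = 0.05547 m/s × 247.7 s = 13.74 m.
Convert: Hardness H = 3.269 GPa = 3.269e+09 Pa.
In SI base units, W = 3.150 N, H = 3.269e+09 Pa, K = 2.447e-05.
By Archard's law, V = K·W·L/H = 2.447e-05 · 3.150 · 13.74 / 3.269e+09 = 3.240e-13 m³.

value=3.240e-13 m^3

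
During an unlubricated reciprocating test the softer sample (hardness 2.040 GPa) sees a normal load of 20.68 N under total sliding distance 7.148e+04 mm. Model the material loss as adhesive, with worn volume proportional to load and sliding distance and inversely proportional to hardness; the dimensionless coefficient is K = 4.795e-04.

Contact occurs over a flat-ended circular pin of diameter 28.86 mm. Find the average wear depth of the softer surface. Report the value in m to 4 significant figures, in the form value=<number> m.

value=5.311e-07 m

All working math runs at full float precision — intermediate values are printed rounded — one last rounding, at four significant figures.
Convert: Path length L = 7.148e+04 mm = 71.48 m.
Convert: Hardness H = 2.040 GPa = 2.040e+09 Pa.
Convert: Pin diameter d = 28.86 mm = 0.02886 m. Contact area A = π·d²/4 = π·(0.02886 m)²/4 = 6.542e-04 m².
SI base units throughout: W = 20.68 N, H = 2.040e+09 Pa, K = 4.795e-04.
Volume removed: V = K·W·L/H = 4.795e-04 · 20.68 · 71.48 / 2.040e+09 = 3.475e-10 m³.
Depth h = V/A = 3.475e-10 / 6.542e-04 = 5.311e-07 m.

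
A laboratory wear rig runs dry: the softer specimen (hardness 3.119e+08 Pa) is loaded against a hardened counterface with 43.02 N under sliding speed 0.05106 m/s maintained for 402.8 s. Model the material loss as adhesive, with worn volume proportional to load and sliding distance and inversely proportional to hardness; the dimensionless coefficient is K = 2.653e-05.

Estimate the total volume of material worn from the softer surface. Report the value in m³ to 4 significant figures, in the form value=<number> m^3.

value=7.526e-11 m^3

Displayed values are rounded — every step holds full precision — one last rounding to four significant digits.
Convert: The distance L = v·t = 0.05106 m/s × 402.8 s = 20.57 m.
In SI base units: W = 43.02 N, H = 3.119e+08 Pa, K = 2.653e-05.
Archard volume V = K·W·L/H = 2.653e-05 · 43.02 · 20.57 / 3.119e+08 = 7.526e-11 m³.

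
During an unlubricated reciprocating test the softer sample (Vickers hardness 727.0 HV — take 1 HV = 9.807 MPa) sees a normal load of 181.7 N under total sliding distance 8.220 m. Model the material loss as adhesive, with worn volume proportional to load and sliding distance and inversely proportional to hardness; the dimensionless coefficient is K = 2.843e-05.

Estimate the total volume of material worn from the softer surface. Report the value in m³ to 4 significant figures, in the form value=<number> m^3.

value=5.956e-12 m^3

Each operation holds exact precision; intermediates appear rounded — rounded once at the end to four significant digits.
Hardness H = 727.0 HV × 9.807 MPa/HV = 7130 MPa = 7.130e+09 Pa.
Expressed in SI base units: W = 181.7 N, H = 7.130e+09 Pa, K = 2.843e-05.
Archard volume V = K·W·L/H = 2.843e-05 · 181.7 · 8.220 / 7.130e+09 = 5.956e-12 m³.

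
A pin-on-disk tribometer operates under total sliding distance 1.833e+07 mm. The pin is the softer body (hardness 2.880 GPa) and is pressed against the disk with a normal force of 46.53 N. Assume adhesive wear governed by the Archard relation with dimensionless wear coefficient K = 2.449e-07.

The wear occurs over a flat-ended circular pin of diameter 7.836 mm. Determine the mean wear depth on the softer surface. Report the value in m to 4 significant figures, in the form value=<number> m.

value=1.504e-06 m

Every step holds full float precision. Intermediate values are shown rounded — a single final rounding, at 4 significant digits.
Distance covered L = 1.833e+07 mm = 1.833e+04 m.
Hardness H = 2.880 GPa = 2.880e+09 Pa.
Pin diameter d = 7.836 mm = 0.007836 m. Contact area A = π·d²/4 = π·(0.007836 m)²/4 = 4.823e-05 m².
Expressed in SI base units: W = 46.53 N, H = 2.880e+09 Pa, K = 2.449e-07.
Apply Archard: V = K·W·L/H = 2.449e-07 · 46.53 · 1.833e+04 / 2.880e+09 = 7.253e-11 m³.
Wear depth h = V/A = 7.253e-11 / 4.823e-05 = 1.504e-06 m.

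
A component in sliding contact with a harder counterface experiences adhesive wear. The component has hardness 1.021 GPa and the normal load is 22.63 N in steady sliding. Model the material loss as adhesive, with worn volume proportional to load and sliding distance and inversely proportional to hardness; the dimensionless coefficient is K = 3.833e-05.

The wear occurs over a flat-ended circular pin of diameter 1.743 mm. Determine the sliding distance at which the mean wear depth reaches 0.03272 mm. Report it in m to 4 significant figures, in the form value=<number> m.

All arithmetic holds full precision; intermediates are printed rounded. Rounded just once to four significant digits.
Hardness H = 1.021 GPa = 1.021e+09 Pa.
Pin diameter d = 1.743 mm = 0.001743 m. Contact area A = π·d²/4 = π·(0.001743 m)²/4 = 2.386e-06 m².
Depth limit h_lim = 0.03272 mm = 3.272e-05 m.
In SI base units, W = 22.63 N, H = 1.021e+09 Pa, K = 3.833e-05.
At the depth limit, V_lim = h_lim·A = 3.272e-05 · 2.386e-06 = 7.807e-11 m³.
Inverting, life L = V_lim·H/(K·W) = 7.807e-11 · 1.021e+09 / (3.833e-05 · 22.63) = 91.90 m.

value=91.90 m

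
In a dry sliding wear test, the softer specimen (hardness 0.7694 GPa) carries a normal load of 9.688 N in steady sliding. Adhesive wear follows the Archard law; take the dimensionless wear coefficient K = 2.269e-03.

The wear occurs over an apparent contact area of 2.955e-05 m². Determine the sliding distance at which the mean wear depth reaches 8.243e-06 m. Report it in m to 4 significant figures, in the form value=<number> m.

Printed values are rounded — all arithmetic carries full float precision, and a single final rounding, at 4 significant digits.
Hardness H = 0.7694 GPa = 7.694e+08 Pa.
In SI base units: W = 9.688 N, H = 7.694e+08 Pa, K = 2.269e-03.
At the depth limit, V_lim = h_lim·A = 8.243e-06 · 2.955e-05 = 2.436e-10 m³.
Life L = V_lim·H/(K·W) = 2.436e-10 · 7.694e+08 / (2.269e-03 · 9.688) = 8.526 m.

value=8.526 m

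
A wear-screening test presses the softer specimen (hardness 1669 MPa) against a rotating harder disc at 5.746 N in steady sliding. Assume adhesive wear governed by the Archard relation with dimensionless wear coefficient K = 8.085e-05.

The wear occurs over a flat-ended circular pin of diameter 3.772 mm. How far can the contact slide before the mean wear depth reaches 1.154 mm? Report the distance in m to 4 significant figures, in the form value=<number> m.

Shown intermediates are rounded — each operation keeps exact precision; one final rounding: four significant figures.
Convert: Hardness H = 1669 MPa = 1.669e+09 Pa.
Convert: Pin diameter d = 3.772 mm = 0.003772 m. Contact area A = π·d²/4 = π·(0.003772 m)²/4 = 1.117e-05 m².
Convert: Depth limit h_lim = 1.154 mm = 0.001154 m.
In SI base units: W = 5.746 N, H = 1.669e+09 Pa, K = 8.085e-05.
Wearable volume V_lim = h_lim·A = 0.001154 · 1.117e-05 = 1.290e-08 m³.
Inverting, life L = V_lim·H/(K·W) = 1.290e-08 · 1.669e+09 / (8.085e-05 · 5.746) = 4.633e+04 m.

value=4.633e+04 m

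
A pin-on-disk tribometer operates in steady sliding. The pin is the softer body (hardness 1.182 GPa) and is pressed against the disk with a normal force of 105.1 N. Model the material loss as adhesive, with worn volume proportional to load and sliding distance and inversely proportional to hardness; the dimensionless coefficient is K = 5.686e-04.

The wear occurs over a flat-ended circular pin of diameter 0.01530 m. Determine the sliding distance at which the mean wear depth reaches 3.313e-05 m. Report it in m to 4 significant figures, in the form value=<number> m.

value=120.5 m

Quoted intermediates are rounded; each operation runs at exact precision. Rounded just once: 4 significant digits.
Hardness H = 1.182 GPa = 1.182e+09 Pa.
Contact area A = π·d²/4 = π·(0.01530 m)²/4 = 1.839e-04 m².
SI base units throughout: W = 105.1 N, H = 1.182e+09 Pa, K = 5.686e-04.
Wearable volume V_lim = h_lim·A = 3.313e-05 · 1.839e-04 = 6.091e-09 m³.
Inverting, life L = V_lim·H/(K·W) = 6.091e-09 · 1.182e+09 / (5.686e-04 · 105.1) = 120.5 m.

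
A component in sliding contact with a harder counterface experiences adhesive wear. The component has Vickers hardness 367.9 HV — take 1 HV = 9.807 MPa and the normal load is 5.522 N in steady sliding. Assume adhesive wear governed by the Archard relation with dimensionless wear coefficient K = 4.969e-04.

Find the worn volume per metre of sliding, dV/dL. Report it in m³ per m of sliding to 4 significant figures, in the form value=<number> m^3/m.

value=7.605e-13 m^3/m

Intermediate values are shown rounded; the computation maintains exact precision — a lone final rounding, at 4 significant figures.
Convert: Hardness H = 367.9 HV × 9.807 MPa/HV = 3608 MPa = 3.608e+09 Pa.
In SI base units, W = 5.522 N, H = 3.608e+09 Pa, K = 4.969e-04.
The wear rate dV/dL = K·W/H (no L dependence): 4.969e-04 · 5.522 / 3.608e+09 = 7.605e-13 m³/m.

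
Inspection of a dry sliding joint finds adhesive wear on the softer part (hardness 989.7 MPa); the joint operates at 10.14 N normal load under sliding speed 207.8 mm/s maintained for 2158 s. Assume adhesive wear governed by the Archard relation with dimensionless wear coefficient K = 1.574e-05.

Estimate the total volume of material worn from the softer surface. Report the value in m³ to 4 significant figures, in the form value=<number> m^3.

value=7.232e-11 m^3

Each operation runs at full float precision. The intermediates are displayed rounded — one last rounding to four significant figures.
Sliding speed v = 207.8 mm/s = 0.2078 m/s. The distance L = v·t = 0.2078 m/s × 2158 s = 448.4 m.
Hardness H = 989.7 MPa = 9.897e+08 Pa.
In SI base units: W = 10.14 N, H = 9.897e+08 Pa, K = 1.574e-05.
Archard relation: V = K·W·L/H = 1.574e-05 · 10.14 · 448.4 / 9.897e+08 = 7.232e-11 m³.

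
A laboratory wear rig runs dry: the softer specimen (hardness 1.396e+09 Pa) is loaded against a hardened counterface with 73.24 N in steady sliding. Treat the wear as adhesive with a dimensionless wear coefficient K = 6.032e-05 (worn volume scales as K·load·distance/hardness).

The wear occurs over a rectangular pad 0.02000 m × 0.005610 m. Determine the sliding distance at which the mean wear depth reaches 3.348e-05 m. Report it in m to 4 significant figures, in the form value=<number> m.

The algebra carries full precision — quoted intermediates are rounded, and rounded once at the end, at 4 significant figures.
Convert: Contact area A = 0.02000 m × 0.005610 m = 1.122e-04 m².
Working in SI base units: W = 73.24 N, H = 1.396e+09 Pa, K = 6.032e-05.
Volume at the limit: V_lim = h_lim·A = 3.348e-05 · 1.122e-04 = 3.756e-09 m³.
Life L = V_lim·H/(K·W) = 3.756e-09 · 1.396e+09 / (6.032e-05 · 73.24) = 1187 m.

value=1187 m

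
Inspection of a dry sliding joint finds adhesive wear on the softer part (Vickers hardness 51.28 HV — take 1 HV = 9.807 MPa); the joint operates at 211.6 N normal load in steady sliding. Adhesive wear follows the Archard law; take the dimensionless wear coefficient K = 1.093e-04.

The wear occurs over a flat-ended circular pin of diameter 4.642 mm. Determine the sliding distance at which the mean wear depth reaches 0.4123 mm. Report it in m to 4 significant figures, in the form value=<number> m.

Each operation maintains exact precision — the intermediates are printed rounded — a single final rounding to four significant digits.
Hardness H = 51.28 HV × 9.807 MPa/HV = 502.9 MPa = 5.029e+08 Pa.
Pin diameter d = 4.642 mm = 0.004642 m. Contact area A = π·d²/4 = π·(0.004642 m)²/4 = 1.692e-05 m².
Depth limit h_lim = 0.4123 mm = 4.123e-04 m.
As SI base values: W = 211.6 N, H = 5.029e+08 Pa, K = 1.093e-04.
Allowed volume V_lim = h_lim·A = 4.123e-04 · 1.692e-05 = 6.978e-09 m³.
So the life L = V_lim·H/(K·W) = 6.978e-09 · 5.029e+08 / (1.093e-04 · 211.6) = 151.7 m.

value=151.7 m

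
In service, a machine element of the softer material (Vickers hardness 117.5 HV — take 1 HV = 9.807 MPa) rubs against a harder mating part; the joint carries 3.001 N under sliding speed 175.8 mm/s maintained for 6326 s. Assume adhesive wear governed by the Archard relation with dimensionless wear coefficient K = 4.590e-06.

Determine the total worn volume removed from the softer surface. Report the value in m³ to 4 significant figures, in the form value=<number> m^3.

Intermediate values are displayed rounded — all arithmetic runs at full float precision. Rounded just once to 4 significant digits.
Convert: Sliding speed v = 175.8 mm/s = 0.1758 m/s. Path length L = v·t = 0.1758 m/s × 6326 s = 1112 m.
Convert: Hardness H = 117.5 HV × 9.807 MPa/HV = 1152 MPa = 1.152e+09 Pa.
Restated in SI base units: W = 3.001 N, H = 1.152e+09 Pa, K = 4.590e-06.
The Archard volume V = K·W·L/H = 4.590e-06 · 3.001 · 1112 / 1.152e+09 = 1.329e-11 m³.

value=1.329e-11 m^3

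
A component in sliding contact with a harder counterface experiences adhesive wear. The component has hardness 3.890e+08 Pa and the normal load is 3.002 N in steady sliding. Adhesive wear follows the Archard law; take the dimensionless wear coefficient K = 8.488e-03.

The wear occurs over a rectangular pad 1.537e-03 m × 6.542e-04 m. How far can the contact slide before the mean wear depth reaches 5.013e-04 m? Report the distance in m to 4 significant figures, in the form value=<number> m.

All working math holds full float precision; intermediate values appear rounded; rounded once at the end, at 4 significant digits.
Contact area A = 1.537e-03 m × 6.542e-04 m = 1.006e-06 m².
In SI base units, W = 3.002 N, H = 3.890e+08 Pa, K = 8.488e-03.
Limit volume V_lim = h_lim·A = 5.013e-04 · 1.006e-06 = 5.041e-10 m³.
So the life L = V_lim·H/(K·W) = 5.041e-10 · 3.890e+08 / (8.488e-03 · 3.002) = 7.695 m.

value=7.695 m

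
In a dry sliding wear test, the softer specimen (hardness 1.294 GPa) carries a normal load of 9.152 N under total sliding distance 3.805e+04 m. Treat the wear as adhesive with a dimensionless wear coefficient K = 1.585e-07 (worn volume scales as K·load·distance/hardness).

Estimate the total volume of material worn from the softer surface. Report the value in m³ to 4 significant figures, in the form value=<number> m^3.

Intermediates are displayed rounded — all arithmetic holds full float precision, and rounded just once, at four significant figures.
Hardness H = 1.294 GPa = 1.294e+09 Pa.
In SI base units, W = 9.152 N, H = 1.294e+09 Pa, K = 1.585e-07.
Apply Archard: V = K·W·L/H = 1.585e-07 · 9.152 · 3.805e+04 / 1.294e+09 = 4.265e-11 m³.

value=4.265e-11 m^3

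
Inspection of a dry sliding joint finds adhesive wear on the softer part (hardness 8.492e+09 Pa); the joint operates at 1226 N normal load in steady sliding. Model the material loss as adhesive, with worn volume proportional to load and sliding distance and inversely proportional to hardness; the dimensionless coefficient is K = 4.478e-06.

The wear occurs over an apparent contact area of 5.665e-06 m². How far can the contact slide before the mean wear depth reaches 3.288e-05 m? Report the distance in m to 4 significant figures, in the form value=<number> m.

Each operation holds exact precision — intermediate values are displayed rounded, and one final rounding: 4 significant digits.
Restated in SI base units: W = 1226 N, H = 8.492e+09 Pa, K = 4.478e-06.
Allowed volume V_lim = h_lim·A = 3.288e-05 · 5.665e-06 = 1.863e-10 m³.
Thus life L = V_lim·H/(K·W) = 1.863e-10 · 8.492e+09 / (4.478e-06 · 1226) = 288.1 m.

value=288.1 m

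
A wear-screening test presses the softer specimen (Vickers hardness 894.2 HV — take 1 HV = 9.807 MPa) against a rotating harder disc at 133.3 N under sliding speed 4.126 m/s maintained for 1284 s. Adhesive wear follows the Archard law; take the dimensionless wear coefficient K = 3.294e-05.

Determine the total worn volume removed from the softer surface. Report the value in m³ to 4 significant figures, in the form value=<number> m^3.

The intermediates are shown rounded. Each operation keeps full precision — rounded once at the end to 4 significant digits.
Convert: Total distance L = v·t = 4.126 m/s × 1284 s = 5298 m.
Convert: Hardness H = 894.2 HV × 9.807 MPa/HV = 8769 MPa = 8.769e+09 Pa.
Working in SI base units: W = 133.3 N, H = 8.769e+09 Pa, K = 3.294e-05.
Apply Archard: V = K·W·L/H = 3.294e-05 · 133.3 · 5298 / 8.769e+09 = 2.653e-09 m³.

value=2.653e-09 m^3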